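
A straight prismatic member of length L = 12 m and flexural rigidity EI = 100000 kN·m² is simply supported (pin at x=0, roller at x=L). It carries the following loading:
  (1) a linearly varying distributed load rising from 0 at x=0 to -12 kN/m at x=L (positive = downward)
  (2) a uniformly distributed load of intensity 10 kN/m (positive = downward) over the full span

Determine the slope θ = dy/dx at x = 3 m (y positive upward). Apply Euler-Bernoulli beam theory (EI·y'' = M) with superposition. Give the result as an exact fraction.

θ(3) = -7857/4000000 rad

Load 1 — triangular load w₀=-12 kN/m (0→w₀ over full span):
  θ_1 = -w₀(7L⁴-30L²x²+15x⁴)/(360LEI) = -(-12)·(7·12⁴-30·12²·3²+15·3⁴)/(360·12·100000) = 11943/4000000 rad
Load 2 — uniform load w=10 kN/m over full span:
  θ_2 = -w(L³-6Lx²+4x³)/(24EI) = -10·(12³-6·12·3²+4·3³)/(24·100000) = -99/20000 rad
Superposition: θ = Σ θ_i = -7857/4000000 rad ≈ -0.001964 rad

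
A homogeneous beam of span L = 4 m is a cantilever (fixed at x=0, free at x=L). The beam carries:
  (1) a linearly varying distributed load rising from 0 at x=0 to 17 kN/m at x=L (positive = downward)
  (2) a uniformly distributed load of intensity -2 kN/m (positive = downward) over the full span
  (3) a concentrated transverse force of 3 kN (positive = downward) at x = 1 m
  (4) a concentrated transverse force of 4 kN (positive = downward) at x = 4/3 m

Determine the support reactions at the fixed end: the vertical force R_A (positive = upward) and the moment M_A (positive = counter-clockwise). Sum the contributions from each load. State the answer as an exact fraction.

R_A = 33 kN, M_A = 83 kN·m

Load 1 — triangular load w₀=17 kN/m (0→w₀ over full span):
  R_A = w₀L/2 = 17·4/2 = 34 kN
  M_A = w₀L²/3 = 17·4²/3 = 272/3 kN·m
Load 2 — uniform load w=-2 kN/m over full span:
  R_A = wL = (-2)·4 = -8 kN
  M_A = wL²/2 = (-2)·4²/2 = -16 kN·m
Load 3 — point force P=3 kN at a=1 m (b=L-a=3):
  R_A = P = 3 kN
  M_A = Pa = 3·1 = 3 kN·m
Load 4 — point force P=4 kN at a=4/3 m (b=L-a=8/3):
  R_A = P = 4 kN
  M_A = Pa = 4·(4/3) = 16/3 kN·m
Superposition: R_A = 33 kN, M_A = 83 kN·m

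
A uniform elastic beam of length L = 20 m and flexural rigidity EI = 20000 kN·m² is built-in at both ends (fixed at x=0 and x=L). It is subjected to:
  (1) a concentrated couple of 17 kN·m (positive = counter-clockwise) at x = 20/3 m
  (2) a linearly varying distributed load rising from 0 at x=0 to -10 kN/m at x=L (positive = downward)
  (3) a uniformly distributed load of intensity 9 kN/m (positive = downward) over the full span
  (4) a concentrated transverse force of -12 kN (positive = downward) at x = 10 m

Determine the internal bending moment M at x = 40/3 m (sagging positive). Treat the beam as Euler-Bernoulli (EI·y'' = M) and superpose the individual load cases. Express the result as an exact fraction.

Load 1 — applied couple M₀=17 kN·m at a=20/3 m (b=L-a=40/3):
  M_1 = R_Ax - M_A - M₀  [x>a] with R_A=17/15, M_A=0 = (17/15)·(40/3) - 0 - 17 = -17/9 kN·m
Load 2 — triangular load w₀=-10 kN/m (0→w₀ over full span):
  M_2 = 3w₀Lx/20 - w₀L²/30 - w₀x³/(6L) = 3·(-10)·20·(40/3)/20 - (-10)·20²/30 - (-10)·(40/3)³/(6·20) = -5600/81 kN·m
Load 3 — uniform load w=9 kN/m over full span:
  M_3 = wLx/2 - wL²/12 - wx²/2 = 9·20·(40/3)/2 - 9·20²/12 - 9·(40/3)²/2 = 100 kN·m
Load 4 — point force P=-12 kN at a=10 m (b=L-a=10):
  M_4 = Pa²(a+3b)(L-x)/L³ - Pa²b/L²  [x>a] = (-12)·10²·(10+3·10)·(20-(40/3))/20³ - (-12)·10²·10/20² = -10 kN·m
Superposition: M = Σ M_i = 1537/81 kN·m ≈ 18.975309 kN·m

M(40/3) = 1537/81 kN·m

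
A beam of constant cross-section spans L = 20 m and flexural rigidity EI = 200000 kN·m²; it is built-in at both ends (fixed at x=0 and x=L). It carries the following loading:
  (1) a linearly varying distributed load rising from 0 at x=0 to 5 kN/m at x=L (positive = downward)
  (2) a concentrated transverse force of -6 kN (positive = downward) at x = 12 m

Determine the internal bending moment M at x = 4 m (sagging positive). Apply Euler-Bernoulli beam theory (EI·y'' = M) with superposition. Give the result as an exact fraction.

Load 1 — triangular load w₀=5 kN/m (0→w₀ over full span):
  M_1 = 3w₀Lx/20 - w₀L²/30 - w₀x³/(6L) = 3·5·20·4/20 - 5·20²/30 - 5·4³/(6·20) = -28/3 kN·m
Load 2 — point force P=-6 kN at a=12 m (b=L-a=8):
  M_2 = Pb²(3a+b)x/L³ - Pab²/L²  [x≤a] = (-6)·8²·(3·12+8)·4/20³ - (-6)·12·8²/20² = 384/125 kN·m
Superposition: M = Σ M_i = -2348/375 kN·m ≈ -6.261333 kN·m

M(4) = -2348/375 kN·m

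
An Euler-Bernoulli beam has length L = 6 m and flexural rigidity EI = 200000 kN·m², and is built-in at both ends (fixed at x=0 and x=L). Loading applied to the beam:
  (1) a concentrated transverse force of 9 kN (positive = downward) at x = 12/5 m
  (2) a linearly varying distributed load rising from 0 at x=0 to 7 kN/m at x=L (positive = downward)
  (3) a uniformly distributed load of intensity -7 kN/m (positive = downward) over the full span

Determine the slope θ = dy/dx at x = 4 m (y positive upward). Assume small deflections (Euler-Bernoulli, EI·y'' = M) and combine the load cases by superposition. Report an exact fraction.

θ(4) = -133/28125000 rad

Load 1 — point force P=9 kN at a=12/5 m (b=L-a=18/5):
  θ_1 = Pa²(L-x)(2bL-(3b+a)(L-x))/(2L³EI)  [x>a] = 9·(12/5)²·(6-4)·(2·(18/5)·6-(3·(18/5)+(12/5))·(6-4))/(2·6³·200000) = 63/3125000 rad
Load 2 — triangular load w₀=7 kN/m (0→w₀ over full span):
  θ_2 = -w₀(2x(L-x)(L-2x)(x+2L)+x²(L-x)²)/(120LEI) = -7·(2·4·(6-4)·(6-2·4)·(4+2·6)+4²·(6-4)²)/(120·6·200000) = 49/2250000 rad
Load 3 — uniform load w=-7 kN/m over full span:
  θ_3 = -wx(L-x)(L-2x)/(12EI) = -(-7)·4·(6-4)·(6-2·4)/(12·200000) = -7/150000 rad
Superposition: θ = Σ θ_i = -133/28125000 rad ≈ -0.000005 rad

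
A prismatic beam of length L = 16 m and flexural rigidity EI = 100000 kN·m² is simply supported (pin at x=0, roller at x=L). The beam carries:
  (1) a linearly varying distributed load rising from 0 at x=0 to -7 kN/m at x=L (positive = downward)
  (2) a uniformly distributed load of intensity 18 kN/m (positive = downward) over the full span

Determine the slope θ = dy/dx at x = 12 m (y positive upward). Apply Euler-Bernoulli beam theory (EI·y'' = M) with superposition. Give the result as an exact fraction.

θ(12) = 38329/2250000 rad

Load 1 — triangular load w₀=-7 kN/m (0→w₀ over full span):
  θ_1 = -w₀(7L⁴-30L²x²+15x⁴)/(360LEI) = -(-7)·(7·16⁴-30·16²·12²+15·12⁴)/(360·16·100000) = -9191/2250000 rad
Load 2 — uniform load w=18 kN/m over full span:
  θ_2 = -w(L³-6Lx²+4x³)/(24EI) = -18·(16³-6·16·12²+4·12³)/(24·100000) = 66/3125 rad
Superposition: θ = Σ θ_i = 38329/2250000 rad ≈ 0.017035 rad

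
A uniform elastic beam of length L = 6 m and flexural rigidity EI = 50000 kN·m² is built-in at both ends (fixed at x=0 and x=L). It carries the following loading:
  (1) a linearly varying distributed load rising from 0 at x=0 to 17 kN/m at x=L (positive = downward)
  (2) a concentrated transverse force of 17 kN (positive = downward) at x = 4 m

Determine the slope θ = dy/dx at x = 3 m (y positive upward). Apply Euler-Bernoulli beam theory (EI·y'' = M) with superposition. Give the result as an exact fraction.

Load 1 — triangular load w₀=17 kN/m (0→w₀ over full span):
  θ_1 = -w₀(2x(L-x)(L-2x)(x+2L)+x²(L-x)²)/(120LEI) = -17·(2·3·(6-3)·(6-2·3)·(3+2·6)+3²·(6-3)²)/(120·6·50000) = -153/4000000 rad
Load 2 — point force P=17 kN at a=4 m (b=L-a=2):
  θ_2 = -Pb²x(2aL-(3a+b)x)/(2L³EI)  [x≤a] = -17·2²·3·(2·4·6-(3·4+2)·3)/(2·6³·50000) = -17/300000 rad
Superposition: θ = Σ θ_i = -1139/12000000 rad ≈ -0.000095 rad

θ(3) = -1139/12000000 rad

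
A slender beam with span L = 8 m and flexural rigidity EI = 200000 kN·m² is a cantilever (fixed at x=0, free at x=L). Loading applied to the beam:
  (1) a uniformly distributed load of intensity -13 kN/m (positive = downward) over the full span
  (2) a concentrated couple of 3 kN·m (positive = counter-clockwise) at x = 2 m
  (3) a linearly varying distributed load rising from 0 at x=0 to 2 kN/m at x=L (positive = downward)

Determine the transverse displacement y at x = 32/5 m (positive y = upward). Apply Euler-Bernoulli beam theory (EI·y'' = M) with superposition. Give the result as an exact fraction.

Load 1 — uniform load w=-13 kN/m over full span:
  y_1 = -wx²(x²-4Lx+6L²)/(24EI) = -(-13)·(32/5)²·((32/5)²-4·8·(32/5)+6·8²)/(24·200000) = 143104/5859375 m
Load 2 — applied couple M₀=3 kN·m at a=2 m (b=L-a=6):
  y_2 = M₀a(2x-a)/(2EI)  [x>a] = 3·2·(2·(32/5)-2)/(2·200000) = 81/500000 m
Load 3 — triangular load w₀=2 kN/m (0→w₀ over full span):
  y_3 = (w₀Lx³/12-w₀L²x²/6-w₀x⁵/(120L))/EI = (2·8·(32/5)³/12-2·8²·(32/5)²/6-2·(32/5)⁵/(120·8))/200000 = -400384/146484375 m
Superposition: y = Σ y_i = 34143429/1562500000 m ≈ 0.021852 m

y(32/5) = 34143429/1562500000 m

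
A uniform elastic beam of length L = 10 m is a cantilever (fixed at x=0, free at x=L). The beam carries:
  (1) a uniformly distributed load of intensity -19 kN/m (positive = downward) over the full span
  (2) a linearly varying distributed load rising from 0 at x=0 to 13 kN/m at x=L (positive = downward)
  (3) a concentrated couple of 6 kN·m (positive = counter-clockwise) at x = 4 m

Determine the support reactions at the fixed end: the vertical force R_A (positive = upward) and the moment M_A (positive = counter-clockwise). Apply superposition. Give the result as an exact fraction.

Load 1 — uniform load w=-19 kN/m over full span:
  R_A = wL = (-19)·10 = -190 kN
  M_A = wL²/2 = (-19)·10²/2 = -950 kN·m
Load 2 — triangular load w₀=13 kN/m (0→w₀ over full span):
  R_A = w₀L/2 = 13·10/2 = 65 kN
  M_A = w₀L²/3 = 13·10²/3 = 1300/3 kN·m
Load 3 — applied couple M₀=6 kN·m at a=4 m (b=L-a=6):
  R_A = 0 kN
  M_A = -M₀ = -6 kN·m
Superposition: R_A = -125 kN, M_A = -1568/3 kN·m

R_A = -125 kN, M_A = -1568/3 kN·m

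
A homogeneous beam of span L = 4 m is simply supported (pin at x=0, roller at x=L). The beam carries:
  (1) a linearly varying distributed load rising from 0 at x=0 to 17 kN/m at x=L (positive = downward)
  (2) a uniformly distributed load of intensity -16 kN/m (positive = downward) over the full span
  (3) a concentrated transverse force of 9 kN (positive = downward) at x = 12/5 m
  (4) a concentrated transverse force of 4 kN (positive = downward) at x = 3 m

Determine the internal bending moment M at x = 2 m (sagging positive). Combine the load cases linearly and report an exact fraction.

Load 1 — triangular load w₀=17 kN/m (0→w₀ over full span):
  M_1 = w₀Lx/6 - w₀x³/(6L) = 17·4·2/6 - 17·2³/(6·4) = 17 kN·m
Load 2 — uniform load w=-16 kN/m over full span:
  M_2 = wx(L-x)/2 = (-16)·2·(4-2)/2 = -32 kN·m
Load 3 — point force P=9 kN at a=12/5 m (b=L-a=8/5):
  M_3 = Pbx/L  [x≤a] = 9·(8/5)·2/4 = 36/5 kN·m
Load 4 — point force P=4 kN at a=3 m (b=L-a=1):
  M_4 = Pbx/L  [x≤a] = 4·1·2/4 = 2 kN·m
Superposition: M = Σ M_i = -29/5 kN·m ≈ -5.800000 kN·m

M(2) = -29/5 kN·m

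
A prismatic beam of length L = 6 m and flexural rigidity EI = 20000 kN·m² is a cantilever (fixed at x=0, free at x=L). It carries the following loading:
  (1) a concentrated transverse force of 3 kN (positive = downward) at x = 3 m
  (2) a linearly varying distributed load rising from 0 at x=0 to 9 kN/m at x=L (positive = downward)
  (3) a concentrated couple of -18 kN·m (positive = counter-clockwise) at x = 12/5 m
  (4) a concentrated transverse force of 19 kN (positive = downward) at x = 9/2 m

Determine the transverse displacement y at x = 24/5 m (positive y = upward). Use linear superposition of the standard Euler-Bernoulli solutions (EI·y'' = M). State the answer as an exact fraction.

Load 1 — point force P=3 kN at a=3 m (b=L-a=3):
  y_1 = -Pa²(3x-a)/(6EI)  [x>a] = -3·3²·(3·(24/5)-3)/(6·20000) = -513/200000 m
Load 2 — triangular load w₀=9 kN/m (0→w₀ over full span):
  y_2 = (w₀Lx³/12-w₀L²x²/6-w₀x⁵/(120L))/EI = (9·6·(24/5)³/12-9·6²·(24/5)²/6-9·(24/5)⁵/(120·6))/20000 = -380052/9765625 m
Load 3 — applied couple M₀=-18 kN·m at a=12/5 m (b=L-a=18/5):
  y_3 = M₀a(2x-a)/(2EI)  [x>a] = (-18)·(12/5)·(2·(24/5)-(12/5))/(2·20000) = -243/31250 m
Load 4 — point force P=19 kN at a=9/2 m (b=L-a=3/2):
  y_4 = -Pa²(3x-a)/(6EI)  [x>a] = -19·(9/2)²·(3·(24/5)-(9/2))/(6·20000) = -50787/1600000 m
Superposition: y = Σ y_i = -405000999/5000000000 m ≈ -0.081000 m

y(24/5) = -405000999/5000000000 m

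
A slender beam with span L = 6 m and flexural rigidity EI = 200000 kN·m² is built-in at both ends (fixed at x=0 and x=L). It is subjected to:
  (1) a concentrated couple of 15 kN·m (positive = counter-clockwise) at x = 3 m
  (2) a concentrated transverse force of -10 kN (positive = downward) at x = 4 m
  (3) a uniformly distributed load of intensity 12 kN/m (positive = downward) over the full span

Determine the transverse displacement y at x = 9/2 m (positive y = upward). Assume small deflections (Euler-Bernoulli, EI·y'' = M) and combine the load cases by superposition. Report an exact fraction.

y(9/2) = -2849/38400000 m

Load 1 — applied couple M₀=15 kN·m at a=3 m (b=L-a=3):
  y_1 = (R_Ax³/6 - M_Ax²/2 - M₀(x-a)²/2)/EI  [x>a] with R_A=15/4, M_A=15/4 = ((15/4)·(9/2)³/6 - (15/4)·(9/2)²/2 - 15·((9/2)-3)²/2)/200000 = 27/2560000 m
Load 2 — point force P=-10 kN at a=4 m (b=L-a=2):
  y_2 = -Pa²(L-x)²(3bL-(3b+a)(L-x))/(6L³EI)  [x>a] = -(-10)·4²·(6-(9/2))²·(3·2·6-(3·2+4)·(6-(9/2)))/(6·6³·200000) = 7/240000 m
Load 3 — uniform load w=12 kN/m over full span:
  y_3 = -wx²(L-x)²/(24EI) = -12·(9/2)²·(6-(9/2))²/(24·200000) = -729/6400000 m
Superposition: y = Σ y_i = -2849/38400000 m ≈ -0.000074 m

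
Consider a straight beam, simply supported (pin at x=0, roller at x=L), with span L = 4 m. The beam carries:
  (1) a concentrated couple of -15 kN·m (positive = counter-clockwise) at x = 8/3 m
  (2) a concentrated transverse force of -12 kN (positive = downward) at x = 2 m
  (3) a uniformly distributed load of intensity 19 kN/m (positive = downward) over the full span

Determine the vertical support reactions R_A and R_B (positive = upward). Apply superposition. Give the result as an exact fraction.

Load 1 — applied couple M₀=-15 kN·m at a=8/3 m (b=L-a=4/3):
  R_A = M₀/L = (-15)/4 = -15/4 kN
  R_B = -M₀/L = -(-15)/4 = 15/4 kN
Load 2 — point force P=-12 kN at a=2 m (b=L-a=2):
  R_A = Pb/L = (-12)·2/4 = -6 kN
  R_B = Pa/L = (-12)·2/4 = -6 kN
Load 3 — uniform load w=19 kN/m over full span:
  R_A = wL/2 = 19·4/2 = 38 kN
  R_B = wL/2 = 19·4/2 = 38 kN
Superposition: R_A = 113/4 kN, R_B = 143/4 kN

R_A = 113/4 kN, R_B = 143/4 kN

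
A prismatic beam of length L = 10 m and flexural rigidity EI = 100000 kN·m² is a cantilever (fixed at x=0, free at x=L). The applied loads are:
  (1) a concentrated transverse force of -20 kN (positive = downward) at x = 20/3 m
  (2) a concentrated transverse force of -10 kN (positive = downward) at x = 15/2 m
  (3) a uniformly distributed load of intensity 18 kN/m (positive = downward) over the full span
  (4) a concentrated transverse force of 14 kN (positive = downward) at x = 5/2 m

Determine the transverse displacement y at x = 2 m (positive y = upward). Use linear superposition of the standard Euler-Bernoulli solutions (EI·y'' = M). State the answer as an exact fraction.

Load 1 — point force P=-20 kN at a=20/3 m (b=L-a=10/3):
  y_1 = -Px²(3a-x)/(6EI)  [x≤a] = -(-20)·2²·(3·(20/3)-2)/(6·100000) = 3/1250 m
Load 2 — point force P=-10 kN at a=15/2 m (b=L-a=5/2):
  y_2 = -Px²(3a-x)/(6EI)  [x≤a] = -(-10)·2²·(3·(15/2)-2)/(6·100000) = 41/30000 m
Load 3 — uniform load w=18 kN/m over full span:
  y_3 = -wx²(x²-4Lx+6L²)/(24EI) = -18·2²·(2²-4·10·2+6·10²)/(24·100000) = -393/25000 m
Load 4 — point force P=14 kN at a=5/2 m (b=L-a=15/2):
  y_4 = -Px²(3a-x)/(6EI)  [x≤a] = -14·2²·(3·(5/2)-2)/(6·100000) = -77/150000 m
Superposition: y = Σ y_i = -187/15000 m ≈ -0.012467 m

y(2) = -187/15000 m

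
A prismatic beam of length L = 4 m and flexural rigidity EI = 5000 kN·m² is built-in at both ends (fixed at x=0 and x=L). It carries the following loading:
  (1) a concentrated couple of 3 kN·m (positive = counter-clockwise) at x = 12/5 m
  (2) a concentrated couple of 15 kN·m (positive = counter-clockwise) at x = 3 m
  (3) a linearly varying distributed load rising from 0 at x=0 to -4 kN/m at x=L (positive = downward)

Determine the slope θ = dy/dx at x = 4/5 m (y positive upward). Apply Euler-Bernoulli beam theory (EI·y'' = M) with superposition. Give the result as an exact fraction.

θ(4/5) = -7/18750 rad

Load 1 — applied couple M₀=3 kN·m at a=12/5 m (b=L-a=8/5):
  θ_1 = (R_Ax²/2 - M_Ax)/EI  [x≤a] with R_A=27/25, M_A=24/25 = ((27/25)·(4/5)²/2 - (24/25)·(4/5))/5000 = -33/390625 rad
Load 2 — applied couple M₀=15 kN·m at a=3 m (b=L-a=1):
  θ_2 = (R_Ax²/2 - M_Ax)/EI  [x≤a] with R_A=135/32, M_A=75/16 = ((135/32)·(4/5)²/2 - (75/16)·(4/5))/5000 = -3/6250 rad
Load 3 — triangular load w₀=-4 kN/m (0→w₀ over full span):
  θ_3 = -w₀(2x(L-x)(L-2x)(x+2L)+x²(L-x)²)/(120LEI) = -(-4)·(2·(4/5)·(4-(4/5))·(4-2·(4/5))·((4/5)+2·4)+(4/5)²·(4-(4/5))²)/(120·4·5000) = 224/1171875 rad
Superposition: θ = Σ θ_i = -7/18750 rad ≈ -0.000373 rad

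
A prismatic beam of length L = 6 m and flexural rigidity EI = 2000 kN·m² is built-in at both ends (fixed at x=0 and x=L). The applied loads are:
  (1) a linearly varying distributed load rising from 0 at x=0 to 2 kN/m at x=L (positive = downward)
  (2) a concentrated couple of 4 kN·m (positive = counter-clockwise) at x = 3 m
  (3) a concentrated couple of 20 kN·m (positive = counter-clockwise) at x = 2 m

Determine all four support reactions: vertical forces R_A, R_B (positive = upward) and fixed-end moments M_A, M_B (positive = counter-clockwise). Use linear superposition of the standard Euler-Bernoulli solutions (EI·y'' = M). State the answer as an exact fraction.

R_A = 326/45 kN, M_A = 17/5 kN·m, R_B = -56/45 kN, M_B = 61/15 kN·m

Load 1 — triangular load w₀=2 kN/m (0→w₀ over full span):
  R_A = 3w₀L/20 = 3·2·6/20 = 9/5 kN
  M_A = w₀L²/30 = 2·6²/30 = 12/5 kN·m
  R_B = 7w₀L/20 = 7·2·6/20 = 21/5 kN
  M_B = -w₀L²/20 = -2·6²/20 = -18/5 kN·m
Load 2 — applied couple M₀=4 kN·m at a=3 m (b=L-a=3):
  R_A = 6M₀ab/L³ = 6·4·3·3/6³ = 1 kN
  M_A = M₀b(2a-b)/L² = 4·3·(2·3-3)/6² = 1 kN·m
  R_B = -6M₀ab/L³ = -6·4·3·3/6³ = -1 kN
  M_B = M₀a(2b-a)/L² = 4·3·(2·3-3)/6² = 1 kN·m
Load 3 — applied couple M₀=20 kN·m at a=2 m (b=L-a=4):
  R_A = 6M₀ab/L³ = 6·20·2·4/6³ = 40/9 kN
  M_A = M₀b(2a-b)/L² = 20·4·(2·2-4)/6² = 0 kN·m
  R_B = -6M₀ab/L³ = -6·20·2·4/6³ = -40/9 kN
  M_B = M₀a(2b-a)/L² = 20·2·(2·4-2)/6² = 20/3 kN·m
Superposition: R_A = 326/45 kN, M_A = 17/5 kN·m, R_B = -56/45 kN, M_B = 61/15 kN·m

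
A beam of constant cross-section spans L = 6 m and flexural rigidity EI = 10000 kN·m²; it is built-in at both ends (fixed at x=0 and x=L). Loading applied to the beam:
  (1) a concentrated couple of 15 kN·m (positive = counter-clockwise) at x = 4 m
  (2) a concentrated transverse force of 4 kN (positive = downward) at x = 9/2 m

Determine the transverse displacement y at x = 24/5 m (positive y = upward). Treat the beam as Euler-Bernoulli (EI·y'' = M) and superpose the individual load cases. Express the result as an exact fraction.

y(24/5) = -1209/5000000 m

Load 1 — applied couple M₀=15 kN·m at a=4 m (b=L-a=2):
  y_1 = (R_Ax³/6 - M_Ax²/2 - M₀(x-a)²/2)/EI  [x>a] with R_A=10/3, M_A=5 = ((10/3)·(24/5)³/6 - 5·(24/5)²/2 - 15·((24/5)-4)²/2)/10000 = -3/31250 m
Load 2 — point force P=4 kN at a=9/2 m (b=L-a=3/2):
  y_2 = -Pa²(L-x)²(3bL-(3b+a)(L-x))/(6L³EI)  [x>a] = -4·(9/2)²·(6-(24/5))²·(3·(3/2)·6-(3·(3/2)+(9/2))·(6-(24/5)))/(6·6³·10000) = -729/5000000 m
Superposition: y = Σ y_i = -1209/5000000 m ≈ -0.000242 m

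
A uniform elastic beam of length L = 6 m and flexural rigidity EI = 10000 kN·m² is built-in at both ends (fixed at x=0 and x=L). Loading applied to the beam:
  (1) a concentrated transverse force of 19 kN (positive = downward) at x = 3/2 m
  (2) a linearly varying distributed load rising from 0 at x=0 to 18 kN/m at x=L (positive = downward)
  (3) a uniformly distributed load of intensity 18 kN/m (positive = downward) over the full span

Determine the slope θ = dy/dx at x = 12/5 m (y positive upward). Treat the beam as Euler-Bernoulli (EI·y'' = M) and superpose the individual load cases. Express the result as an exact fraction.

θ(12/5) = -972/390625 rad

Load 1 — point force P=19 kN at a=3/2 m (b=L-a=9/2):
  θ_1 = Pa²(L-x)(2bL-(3b+a)(L-x))/(2L³EI)  [x>a] = 19·(3/2)²·(6-(12/5))·(2·(9/2)·6-(3·(9/2)+(3/2))·(6-(12/5)))/(2·6³·10000) = 0 rad
Load 2 — triangular load w₀=18 kN/m (0→w₀ over full span):
  θ_2 = -w₀(2x(L-x)(L-2x)(x+2L)+x²(L-x)²)/(120LEI) = -18·(2·(12/5)·(6-(12/5))·(6-2·(12/5))·((12/5)+2·6)+(12/5)²·(6-(12/5))²)/(120·6·10000) = -729/781250 rad
Load 3 — uniform load w=18 kN/m over full span:
  θ_3 = -wx(L-x)(L-2x)/(12EI) = -18·(12/5)·(6-(12/5))·(6-2·(12/5))/(12·10000) = -243/156250 rad
Superposition: θ = Σ θ_i = -972/390625 rad ≈ -0.002488 rad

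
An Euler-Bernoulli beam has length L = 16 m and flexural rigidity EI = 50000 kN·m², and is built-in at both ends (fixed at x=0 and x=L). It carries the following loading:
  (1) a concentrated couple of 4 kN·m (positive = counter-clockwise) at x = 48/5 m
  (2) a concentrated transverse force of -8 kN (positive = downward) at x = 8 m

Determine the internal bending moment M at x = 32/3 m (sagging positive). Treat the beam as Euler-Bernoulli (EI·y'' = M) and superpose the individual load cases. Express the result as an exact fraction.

Load 1 — applied couple M₀=4 kN·m at a=48/5 m (b=L-a=32/5):
  M_1 = R_Ax - M_A - M₀  [x>a] with R_A=9/25, M_A=32/25 = (9/25)·(32/3) - (32/25) - 4 = -36/25 kN·m
Load 2 — point force P=-8 kN at a=8 m (b=L-a=8):
  M_2 = Pa²(a+3b)(L-x)/L³ - Pa²b/L²  [x>a] = (-8)·8²·(8+3·8)·(16-(32/3))/16³ - (-8)·8²·8/16² = -16/3 kN·m
Superposition: M = Σ M_i = -508/75 kN·m ≈ -6.773333 kN·m

M(32/3) = -508/75 kN·m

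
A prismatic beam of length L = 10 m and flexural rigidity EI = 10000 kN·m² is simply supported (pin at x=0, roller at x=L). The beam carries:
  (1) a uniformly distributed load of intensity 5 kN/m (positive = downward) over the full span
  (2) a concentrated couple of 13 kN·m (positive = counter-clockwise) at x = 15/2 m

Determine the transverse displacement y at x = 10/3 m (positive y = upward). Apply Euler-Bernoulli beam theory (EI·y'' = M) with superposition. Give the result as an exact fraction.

Load 1 — uniform load w=5 kN/m over full span:
  y_1 = -wx(L³-2Lx²+x³)/(24EI) = -5·(10/3)·(10³-2·10·(10/3)²+(10/3)³)/(24·10000) = -55/972 m
Load 2 — applied couple M₀=13 kN·m at a=15/2 m (b=L-a=5/2):
  y_2 = (M₀x³/(6L)+C₁x)/EI  [x≤a] with C₁=M₀(3b²-L²)/(6L)=-845/48 = (13·(10/3)³/(6·10)+(-845/48)·(10/3))/10000 = -1313/259200 m
Superposition: y = Σ y_i = -47939/777600 m ≈ -0.061650 m

y(10/3) = -47939/777600 m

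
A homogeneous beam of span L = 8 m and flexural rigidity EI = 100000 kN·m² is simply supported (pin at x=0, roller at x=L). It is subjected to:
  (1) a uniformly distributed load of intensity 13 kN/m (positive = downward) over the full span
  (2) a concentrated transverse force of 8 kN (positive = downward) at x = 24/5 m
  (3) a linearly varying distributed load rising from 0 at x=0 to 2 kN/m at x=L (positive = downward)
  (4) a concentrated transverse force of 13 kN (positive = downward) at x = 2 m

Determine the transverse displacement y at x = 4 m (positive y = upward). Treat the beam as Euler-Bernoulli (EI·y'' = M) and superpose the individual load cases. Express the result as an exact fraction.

Load 1 — uniform load w=13 kN/m over full span:
  y_1 = -wx(L³-2Lx²+x³)/(24EI) = -13·4·(8³-2·8·4²+4³)/(24·100000) = -13/1875 m
Load 2 — point force P=8 kN at a=24/5 m (b=L-a=16/5):
  y_2 = -Pbx(L²-b²-x²)/(6LEI)  [x≤a] = -8·(16/5)·4·(8²-(16/5)²-4²)/(6·8·100000) = -944/1171875 m
Load 3 — triangular load w₀=2 kN/m (0→w₀ over full span):
  y_3 = -w₀x(7L⁴-10L²x²+3x⁴)/(360LEI) = -2·4·(7·8⁴-10·8²·4²+3·4⁴)/(360·8·100000) = -1/1875 m
Load 4 — point force P=13 kN at a=2 m (b=L-a=6):
  y_4 = -Pa(L-x)(2Lx-a²-x²)/(6LEI)  [x>a] = -13·2·(8-4)·(2·8·4-2²-4²)/(6·8·100000) = -143/150000 m
Superposition: y = Σ y_i = -172979/18750000 m ≈ -0.009226 m

y(4) = -172979/18750000 m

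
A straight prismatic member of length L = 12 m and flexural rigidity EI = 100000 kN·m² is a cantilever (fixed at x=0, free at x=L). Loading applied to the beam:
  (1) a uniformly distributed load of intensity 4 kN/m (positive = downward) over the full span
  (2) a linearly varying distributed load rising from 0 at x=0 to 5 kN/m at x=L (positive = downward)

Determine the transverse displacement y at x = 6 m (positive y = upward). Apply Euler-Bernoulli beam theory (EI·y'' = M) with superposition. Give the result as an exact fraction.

y(6) = -6939/100000 m

Load 1 — uniform load w=4 kN/m over full span:
  y_1 = -wx²(x²-4Lx+6L²)/(24EI) = -4·6²·(6²-4·12·6+6·12²)/(24·100000) = -459/12500 m
Load 2 — triangular load w₀=5 kN/m (0→w₀ over full span):
  y_2 = (w₀Lx³/12-w₀L²x²/6-w₀x⁵/(120L))/EI = (5·12·6³/12-5·12²·6²/6-5·6⁵/(120·12))/100000 = -3267/100000 m
Superposition: y = Σ y_i = -6939/100000 m ≈ -0.069390 m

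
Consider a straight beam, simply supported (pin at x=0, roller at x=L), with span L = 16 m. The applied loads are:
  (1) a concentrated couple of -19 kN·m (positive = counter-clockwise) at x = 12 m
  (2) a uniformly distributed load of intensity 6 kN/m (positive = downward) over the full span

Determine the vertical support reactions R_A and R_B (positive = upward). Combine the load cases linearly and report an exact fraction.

R_A = 749/16 kN, R_B = 787/16 kN

Load 1 — applied couple M₀=-19 kN·m at a=12 m (b=L-a=4):
  R_A = M₀/L = (-19)/16 = -19/16 kN
  R_B = -M₀/L = -(-19)/16 = 19/16 kN
Load 2 — uniform load w=6 kN/m over full span:
  R_A = wL/2 = 6·16/2 = 48 kN
  R_B = wL/2 = 6·16/2 = 48 kN
Superposition: R_A = 749/16 kN, R_B = 787/16 kN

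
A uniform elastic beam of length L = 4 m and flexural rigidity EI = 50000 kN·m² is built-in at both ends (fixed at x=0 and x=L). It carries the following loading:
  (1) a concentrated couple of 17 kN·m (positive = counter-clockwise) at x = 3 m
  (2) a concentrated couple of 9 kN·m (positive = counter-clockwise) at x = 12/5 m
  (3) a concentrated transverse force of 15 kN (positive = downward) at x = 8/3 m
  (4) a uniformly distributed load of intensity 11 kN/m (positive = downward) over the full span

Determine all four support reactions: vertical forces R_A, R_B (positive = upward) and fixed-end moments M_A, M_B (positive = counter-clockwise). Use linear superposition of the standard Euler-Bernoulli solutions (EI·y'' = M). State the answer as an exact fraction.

Load 1 — applied couple M₀=17 kN·m at a=3 m (b=L-a=1):
  R_A = 6M₀ab/L³ = 6·17·3·1/4³ = 153/32 kN
  M_A = M₀b(2a-b)/L² = 17·1·(2·3-1)/4² = 85/16 kN·m
  R_B = -6M₀ab/L³ = -6·17·3·1/4³ = -153/32 kN
  M_B = M₀a(2b-a)/L² = 17·3·(2·1-3)/4² = -51/16 kN·m
Load 2 — applied couple M₀=9 kN·m at a=12/5 m (b=L-a=8/5):
  R_A = 6M₀ab/L³ = 6·9·(12/5)·(8/5)/4³ = 81/25 kN
  M_A = M₀b(2a-b)/L² = 9·(8/5)·(2·(12/5)-(8/5))/4² = 72/25 kN·m
  R_B = -6M₀ab/L³ = -6·9·(12/5)·(8/5)/4³ = -81/25 kN
  M_B = M₀a(2b-a)/L² = 9·(12/5)·(2·(8/5)-(12/5))/4² = 27/25 kN·m
Load 3 — point force P=15 kN at a=8/3 m (b=L-a=4/3):
  R_A = Pb²(3a+b)/L³ = 15·(4/3)²·(3·(8/3)+(4/3))/4³ = 35/9 kN
  M_A = Pab²/L² = 15·(8/3)·(4/3)²/4² = 40/9 kN·m
  R_B = Pa²(a+3b)/L³ = 15·(8/3)²·((8/3)+3·(4/3))/4³ = 100/9 kN
  M_B = -Pa²b/L² = -15·(8/3)²·(4/3)/4² = -80/9 kN·m
Load 4 — uniform load w=11 kN/m over full span:
  R_A = wL/2 = 11·4/2 = 22 kN
  M_A = wL²/12 = 11·4²/12 = 44/3 kN·m
  R_B = wL/2 = 11·4/2 = 22 kN
  M_B = -wL²/12 = -11·4²/12 = -44/3 kN·m
Superposition: R_A = 244153/7200 kN, M_A = 98293/3600 kN·m, R_B = 180647/7200 kN, M_B = -92387/3600 kN·m

R_A = 244153/7200 kN, M_A = 98293/3600 kN·m, R_B = 180647/7200 kN, M_B = -92387/3600 kN·m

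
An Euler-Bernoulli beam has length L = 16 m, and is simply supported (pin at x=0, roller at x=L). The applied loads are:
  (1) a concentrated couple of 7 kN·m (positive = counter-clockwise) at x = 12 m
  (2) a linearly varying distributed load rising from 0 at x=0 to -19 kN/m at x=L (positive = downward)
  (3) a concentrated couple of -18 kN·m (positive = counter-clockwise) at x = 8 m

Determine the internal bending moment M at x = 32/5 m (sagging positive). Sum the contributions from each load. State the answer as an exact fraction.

M(32/5) = -34598/125 kN·m

Load 1 — applied couple M₀=7 kN·m at a=12 m (b=L-a=4):
  M_1 = M₀x/L  [x≤a] = 7·(32/5)/16 = 14/5 kN·m
Load 2 — triangular load w₀=-19 kN/m (0→w₀ over full span):
  M_2 = w₀Lx/6 - w₀x³/(6L) = (-19)·16·(32/5)/6 - (-19)·(32/5)³/(6·16) = -34048/125 kN·m
Load 3 — applied couple M₀=-18 kN·m at a=8 m (b=L-a=8):
  M_3 = M₀x/L  [x≤a] = (-18)·(32/5)/16 = -36/5 kN·m
Superposition: M = Σ M_i = -34598/125 kN·m ≈ -276.784000 kN·m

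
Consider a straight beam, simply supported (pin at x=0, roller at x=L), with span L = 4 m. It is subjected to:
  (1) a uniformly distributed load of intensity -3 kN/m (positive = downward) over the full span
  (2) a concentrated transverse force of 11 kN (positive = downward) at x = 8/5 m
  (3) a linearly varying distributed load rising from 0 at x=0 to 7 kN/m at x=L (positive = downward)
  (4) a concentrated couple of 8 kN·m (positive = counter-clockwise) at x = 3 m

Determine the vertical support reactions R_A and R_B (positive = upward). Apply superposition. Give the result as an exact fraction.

R_A = 109/15 kN, R_B = 86/15 kN

Load 1 — uniform load w=-3 kN/m over full span:
  R_A = wL/2 = (-3)·4/2 = -6 kN
  R_B = wL/2 = (-3)·4/2 = -6 kN
Load 2 — point force P=11 kN at a=8/5 m (b=L-a=12/5):
  R_A = Pb/L = 11·(12/5)/4 = 33/5 kN
  R_B = Pa/L = 11·(8/5)/4 = 22/5 kN
Load 3 — triangular load w₀=7 kN/m (0→w₀ over full span):
  R_A = w₀L/6 = 7·4/6 = 14/3 kN
  R_B = w₀L/3 = 7·4/3 = 28/3 kN
Load 4 — applied couple M₀=8 kN·m at a=3 m (b=L-a=1):
  R_A = M₀/L = 8/4 = 2 kN
  R_B = -M₀/L = -8/4 = -2 kN
Superposition: R_A = 109/15 kN, R_B = 86/15 kN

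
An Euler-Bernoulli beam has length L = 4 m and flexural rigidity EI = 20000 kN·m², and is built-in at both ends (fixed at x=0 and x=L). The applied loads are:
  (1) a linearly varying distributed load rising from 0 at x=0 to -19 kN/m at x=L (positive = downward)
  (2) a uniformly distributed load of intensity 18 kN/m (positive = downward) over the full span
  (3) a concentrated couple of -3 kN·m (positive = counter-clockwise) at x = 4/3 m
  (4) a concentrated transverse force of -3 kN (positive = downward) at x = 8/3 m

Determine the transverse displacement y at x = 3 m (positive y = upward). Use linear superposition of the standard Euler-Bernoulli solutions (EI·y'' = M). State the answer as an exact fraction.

Load 1 — triangular load w₀=-19 kN/m (0→w₀ over full span):
  y_1 = -w₀x²(L-x)²(x+2L)/(120LEI) = -(-19)·3²·(4-3)²·(3+2·4)/(120·4·20000) = 627/3200000 m
Load 2 — uniform load w=18 kN/m over full span:
  y_2 = -wx²(L-x)²/(24EI) = -18·3²·(4-3)²/(24·20000) = -27/80000 m
Load 3 — applied couple M₀=-3 kN·m at a=4/3 m (b=L-a=8/3):
  y_3 = (R_Ax³/6 - M_Ax²/2 - M₀(x-a)²/2)/EI  [x>a] with R_A=-1, M_A=0 = ((-1)·3³/6 - 0·3²/2 - (-3)·(3-(4/3))²/2)/20000 = -1/60000 m
Load 4 — point force P=-3 kN at a=8/3 m (b=L-a=4/3):
  y_4 = -Pa²(L-x)²(3bL-(3b+a)(L-x))/(6L³EI)  [x>a] = -(-3)·(8/3)²·(4-3)²·(3·(4/3)·4-(3·(4/3)+(8/3))·(4-3))/(6·4³·20000) = 7/270000 m
Superposition: y = Σ y_i = -11431/86400000 m ≈ -0.000132 m

y(3) = -11431/86400000 m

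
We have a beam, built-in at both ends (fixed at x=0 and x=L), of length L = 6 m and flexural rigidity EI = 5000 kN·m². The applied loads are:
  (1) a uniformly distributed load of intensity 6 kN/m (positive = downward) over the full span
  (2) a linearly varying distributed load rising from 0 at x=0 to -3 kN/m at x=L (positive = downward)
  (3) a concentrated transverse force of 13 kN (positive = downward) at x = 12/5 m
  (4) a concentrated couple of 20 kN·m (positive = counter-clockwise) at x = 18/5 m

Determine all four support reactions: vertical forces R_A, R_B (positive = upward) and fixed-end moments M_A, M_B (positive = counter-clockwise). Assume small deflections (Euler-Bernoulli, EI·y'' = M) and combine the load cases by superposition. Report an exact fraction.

Load 1 — uniform load w=6 kN/m over full span:
  R_A = wL/2 = 6·6/2 = 18 kN
  M_A = wL²/12 = 6·6²/12 = 18 kN·m
  R_B = wL/2 = 6·6/2 = 18 kN
  M_B = -wL²/12 = -6·6²/12 = -18 kN·m
Load 2 — triangular load w₀=-3 kN/m (0→w₀ over full span):
  R_A = 3w₀L/20 = 3·(-3)·6/20 = -27/10 kN
  M_A = w₀L²/30 = (-3)·6²/30 = -18/5 kN·m
  R_B = 7w₀L/20 = 7·(-3)·6/20 = -63/10 kN
  M_B = -w₀L²/20 = -(-3)·6²/20 = 27/5 kN·m
Load 3 — point force P=13 kN at a=12/5 m (b=L-a=18/5):
  R_A = Pb²(3a+b)/L³ = 13·(18/5)²·(3·(12/5)+(18/5))/6³ = 1053/125 kN
  M_A = Pab²/L² = 13·(12/5)·(18/5)²/6² = 1404/125 kN·m
  R_B = Pa²(a+3b)/L³ = 13·(12/5)²·((12/5)+3·(18/5))/6³ = 572/125 kN
  M_B = -Pa²b/L² = -13·(12/5)²·(18/5)/6² = -936/125 kN·m
Load 4 — applied couple M₀=20 kN·m at a=18/5 m (b=L-a=12/5):
  R_A = 6M₀ab/L³ = 6·20·(18/5)·(12/5)/6³ = 24/5 kN
  M_A = M₀b(2a-b)/L² = 20·(12/5)·(2·(18/5)-(12/5))/6² = 32/5 kN·m
  R_B = -6M₀ab/L³ = -6·20·(18/5)·(12/5)/6³ = -24/5 kN
  M_B = M₀a(2b-a)/L² = 20·(18/5)·(2·(12/5)-(18/5))/6² = 12/5 kN·m
Superposition: R_A = 7131/250 kN, M_A = 4004/125 kN·m, R_B = 2869/250 kN, M_B = -2211/125 kN·m

R_A = 7131/250 kN, M_A = 4004/125 kN·m, R_B = 2869/250 kN, M_B = -2211/125 kN·m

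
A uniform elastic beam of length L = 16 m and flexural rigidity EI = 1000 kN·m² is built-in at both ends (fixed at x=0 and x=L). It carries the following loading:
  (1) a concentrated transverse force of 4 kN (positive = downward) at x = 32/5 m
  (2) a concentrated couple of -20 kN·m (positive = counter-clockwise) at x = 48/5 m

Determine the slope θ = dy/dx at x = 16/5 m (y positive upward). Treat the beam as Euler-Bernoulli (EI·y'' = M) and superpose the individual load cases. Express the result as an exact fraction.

Load 1 — point force P=4 kN at a=32/5 m (b=L-a=48/5):
  θ_1 = -Pb²x(2aL-(3a+b)x)/(2L³EI)  [x≤a] = -4·(48/5)²·(16/5)·(2·(32/5)·16-(3·(32/5)+(48/5))·(16/5))/(2·16³·1000) = -6336/390625 rad
Load 2 — applied couple M₀=-20 kN·m at a=48/5 m (b=L-a=32/5):
  θ_2 = (R_Ax²/2 - M_Ax)/EI  [x≤a] with R_A=-9/5, M_A=-32/5 = ((-9/5)·(16/5)²/2 - (-32/5)·(16/5))/1000 = 176/15625 rad
Superposition: θ = Σ θ_i = -1936/390625 rad ≈ -0.004956 rad

θ(16/5) = -1936/390625 rad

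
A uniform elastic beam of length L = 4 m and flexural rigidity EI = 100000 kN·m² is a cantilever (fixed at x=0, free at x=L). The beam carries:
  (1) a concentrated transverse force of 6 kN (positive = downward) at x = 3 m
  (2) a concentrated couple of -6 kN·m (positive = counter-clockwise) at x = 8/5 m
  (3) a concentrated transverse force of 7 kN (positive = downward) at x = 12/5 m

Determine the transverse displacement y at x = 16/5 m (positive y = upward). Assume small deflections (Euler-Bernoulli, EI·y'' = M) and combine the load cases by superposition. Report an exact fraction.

y(16/5) = -16353/12500000 m

Load 1 — point force P=6 kN at a=3 m (b=L-a=1):
  y_1 = -Pa²(3x-a)/(6EI)  [x>a] = -6·3²·(3·(16/5)-3)/(6·100000) = -297/500000 m
Load 2 — applied couple M₀=-6 kN·m at a=8/5 m (b=L-a=12/5):
  y_2 = M₀a(2x-a)/(2EI)  [x>a] = (-6)·(8/5)·(2·(16/5)-(8/5))/(2·100000) = -18/78125 m
Load 3 — point force P=7 kN at a=12/5 m (b=L-a=8/5):
  y_3 = -Pa²(3x-a)/(6EI)  [x>a] = -7·(12/5)²·(3·(16/5)-(12/5))/(6·100000) = -189/390625 m
Superposition: y = Σ y_i = -16353/12500000 m ≈ -0.001308 m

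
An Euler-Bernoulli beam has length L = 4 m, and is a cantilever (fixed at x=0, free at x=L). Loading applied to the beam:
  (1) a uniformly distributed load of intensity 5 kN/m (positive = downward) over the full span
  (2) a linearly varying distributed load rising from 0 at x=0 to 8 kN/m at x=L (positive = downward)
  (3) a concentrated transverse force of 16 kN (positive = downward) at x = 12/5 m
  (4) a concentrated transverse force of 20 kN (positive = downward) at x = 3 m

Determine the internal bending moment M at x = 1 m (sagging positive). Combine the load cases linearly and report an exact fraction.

M(1) = -1119/10 kN·m

Load 1 — uniform load w=5 kN/m over full span:
  M_1 = -w(L-x)²/2 = -5·(4-1)²/2 = -45/2 kN·m
Load 2 — triangular load w₀=8 kN/m (0→w₀ over full span):
  M_2 = w₀Lx/2 - w₀L²/3 - w₀x³/(6L) = 8·4·1/2 - 8·4²/3 - 8·1³/(6·4) = -27 kN·m
Load 3 — point force P=16 kN at a=12/5 m (b=L-a=8/5):
  M_3 = -P(a-x)  [x≤a] = -16·((12/5)-1) = -112/5 kN·m
Load 4 — point force P=20 kN at a=3 m (b=L-a=1):
  M_4 = -P(a-x)  [x≤a] = -20·(3-1) = -40 kN·m
Superposition: M = Σ M_i = -1119/10 kN·m ≈ -111.900000 kN·m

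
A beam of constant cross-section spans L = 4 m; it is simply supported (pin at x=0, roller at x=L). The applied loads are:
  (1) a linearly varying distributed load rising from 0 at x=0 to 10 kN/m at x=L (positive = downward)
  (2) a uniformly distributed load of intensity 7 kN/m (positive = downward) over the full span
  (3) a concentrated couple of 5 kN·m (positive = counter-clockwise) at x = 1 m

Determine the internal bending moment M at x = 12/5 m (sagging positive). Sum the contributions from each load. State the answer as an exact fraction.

M(12/5) = 542/25 kN·m

Load 1 — triangular load w₀=10 kN/m (0→w₀ over full span):
  M_1 = w₀Lx/6 - w₀x³/(6L) = 10·4·(12/5)/6 - 10·(12/5)³/(6·4) = 256/25 kN·m
Load 2 — uniform load w=7 kN/m over full span:
  M_2 = wx(L-x)/2 = 7·(12/5)·(4-(12/5))/2 = 336/25 kN·m
Load 3 — applied couple M₀=5 kN·m at a=1 m (b=L-a=3):
  M_3 = M₀x/L - M₀  [x>a] = 5·(12/5)/4 - 5 = -2 kN·m
Superposition: M = Σ M_i = 542/25 kN·m ≈ 21.680000 kN·m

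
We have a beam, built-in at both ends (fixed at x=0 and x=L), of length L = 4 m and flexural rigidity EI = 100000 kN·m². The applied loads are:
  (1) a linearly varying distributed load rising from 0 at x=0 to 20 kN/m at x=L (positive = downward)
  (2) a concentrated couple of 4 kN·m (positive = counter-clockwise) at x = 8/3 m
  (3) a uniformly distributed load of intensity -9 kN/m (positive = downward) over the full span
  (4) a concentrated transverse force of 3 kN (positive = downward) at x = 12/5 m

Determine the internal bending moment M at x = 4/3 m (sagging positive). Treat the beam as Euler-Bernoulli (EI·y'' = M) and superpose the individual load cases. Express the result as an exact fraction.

Load 1 — triangular load w₀=20 kN/m (0→w₀ over full span):
  M_1 = 3w₀Lx/20 - w₀L²/30 - w₀x³/(6L) = 3·20·4·(4/3)/20 - 20·4²/30 - 20·(4/3)³/(6·4) = 272/81 kN·m
Load 2 — applied couple M₀=4 kN·m at a=8/3 m (b=L-a=4/3):
  M_2 = R_Ax - M_A  [x≤a] with R_A=4/3, M_A=4/3 = (4/3)·(4/3) - (4/3) = 4/9 kN·m
Load 3 — uniform load w=-9 kN/m over full span:
  M_3 = wLx/2 - wL²/12 - wx²/2 = (-9)·4·(4/3)/2 - (-9)·4²/12 - (-9)·(4/3)²/2 = -4 kN·m
Load 4 — point force P=3 kN at a=12/5 m (b=L-a=8/5):
  M_4 = Pb²(3a+b)x/L³ - Pab²/L²  [x≤a] = 3·(8/5)²·(3·(12/5)+(8/5))·(4/3)/4³ - 3·(12/5)·(8/5)²/4² = 32/125 kN·m
Superposition: M = Σ M_i = 592/10125 kN·m ≈ 0.058469 kN·m

M(4/3) = 592/10125 kN·m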